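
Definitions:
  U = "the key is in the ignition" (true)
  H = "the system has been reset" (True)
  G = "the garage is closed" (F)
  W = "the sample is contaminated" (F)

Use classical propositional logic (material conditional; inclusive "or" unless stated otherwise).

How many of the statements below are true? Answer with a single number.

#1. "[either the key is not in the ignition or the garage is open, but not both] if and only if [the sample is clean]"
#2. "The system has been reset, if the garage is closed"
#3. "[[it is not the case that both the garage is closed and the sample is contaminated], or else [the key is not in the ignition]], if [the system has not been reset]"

#1: In symbols: (¬U ⊕ ¬G) ↔ ¬W

¬U = ¬T = F
¬G = ¬F = T
¬U ⊕ ¬G = F ⊕ T = T
¬W = ¬F = T
(¬U ⊕ ¬G) ↔ ¬W = T ↔ T = T
So #1 is true.

#2: This is G → H.

G → H = F → T = T
So #2 is true.

#3: Formalization: ¬H → ((G ↑ W) ∨ ¬U)

¬H = ¬T = F
G ↑ W = F ↑ F = T
¬U = ¬T = F
(G ↑ W) ∨ ¬U = T ∨ F = T
¬H → ((G ↑ W) ∨ ¬U) = F → T = T
Hence #3 is true.

3 of the 3 statements are true (#1, #2, #3).

3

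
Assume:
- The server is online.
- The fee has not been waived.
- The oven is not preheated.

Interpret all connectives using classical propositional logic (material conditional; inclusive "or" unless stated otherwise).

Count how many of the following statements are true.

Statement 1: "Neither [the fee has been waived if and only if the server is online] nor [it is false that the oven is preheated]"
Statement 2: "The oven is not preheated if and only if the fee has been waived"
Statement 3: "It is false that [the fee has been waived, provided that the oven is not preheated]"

1

Let Q = "the fee has been waived" (F), P = "the server is online" (T), R = "the oven is preheated" (F).

Statement 1: In symbols: (Q ↔ P) ↓ ¬R

Q ↔ P = F ↔ T = F
¬R = ¬F = T
(Q ↔ P) ↓ ¬R = F ↓ T = F
So Statement 1 is false.

Statement 2: In symbols: ¬R ↔ Q

¬R = ¬F = T
¬R ↔ Q = T ↔ F = F
Hence Statement 2 is false.

Statement 3: Formalization: ¬(¬R → Q)

¬R = ¬F = T
¬R → Q = T → F = F
¬(¬R → Q) = ¬F = T
Hence Statement 3 is true.

True statements: 1 (Statement 3).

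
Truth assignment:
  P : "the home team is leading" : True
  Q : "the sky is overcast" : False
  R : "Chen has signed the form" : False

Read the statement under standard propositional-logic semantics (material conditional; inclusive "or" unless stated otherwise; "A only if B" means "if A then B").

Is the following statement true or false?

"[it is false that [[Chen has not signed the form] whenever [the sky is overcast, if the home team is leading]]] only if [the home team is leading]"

Values: P=T, Q=F, R=F.
In symbols: ¬((P → Q) → ¬R) → P

P → Q = T → F = F
¬R = ¬F = T
(P → Q) → ¬R = F → T = T
¬((P → Q) → ¬R) = ¬T = F
¬((P → Q) → ¬R) → P = F → T = T

True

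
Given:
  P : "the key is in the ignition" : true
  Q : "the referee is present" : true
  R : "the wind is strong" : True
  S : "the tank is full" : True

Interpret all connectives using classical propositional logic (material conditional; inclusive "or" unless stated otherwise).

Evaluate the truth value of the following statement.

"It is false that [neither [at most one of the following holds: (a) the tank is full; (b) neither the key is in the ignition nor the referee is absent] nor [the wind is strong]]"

Values: S=T, P=T, Q=T, R=T.
In symbols: ¬((S ↑ (P ↓ ¬Q)) ↓ R)

¬Q = ¬T = F
P ↓ ¬Q = T ↓ F = F
S ↑ (P ↓ ¬Q) = T ↑ F = T
(S ↑ (P ↓ ¬Q)) ↓ R = T ↓ T = F
¬((S ↑ (P ↓ ¬Q)) ↓ R) = ¬F = T

The statement is true.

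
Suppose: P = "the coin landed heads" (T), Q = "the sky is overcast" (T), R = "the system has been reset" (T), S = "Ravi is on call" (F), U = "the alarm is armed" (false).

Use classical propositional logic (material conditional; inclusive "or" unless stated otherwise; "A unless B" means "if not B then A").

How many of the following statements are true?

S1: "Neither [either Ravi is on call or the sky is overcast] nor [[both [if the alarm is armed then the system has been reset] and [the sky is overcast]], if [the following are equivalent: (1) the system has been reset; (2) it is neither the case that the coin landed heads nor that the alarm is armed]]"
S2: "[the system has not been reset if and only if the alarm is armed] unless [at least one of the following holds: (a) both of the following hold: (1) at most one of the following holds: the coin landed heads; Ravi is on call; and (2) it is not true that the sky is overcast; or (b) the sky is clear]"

1

S1: In symbols: (S ∨ Q) ↓ ((R ↔ (P ↓ U)) → ((U → R) ∧ Q))

S ∨ Q = F ∨ T = T
P ↓ U = T ↓ F = F
R ↔ (P ↓ U) = T ↔ F = F
U → R = F → T = T
(U → R) ∧ Q = T ∧ T = T
(R ↔ (P ↓ U)) → ((U → R) ∧ Q) = F → T = T
(S ∨ Q) ↓ ((R ↔ (P ↓ U)) → ((U → R) ∧ Q)) = T ↓ T = F
Thus S1 is false.

S2: In symbols: (¬R ↔ U) ∨ (((P ↑ S) ∧ ¬Q) ∨ ¬Q)

¬R = ¬T = F
¬R ↔ U = F ↔ F = T
P ↑ S = T ↑ F = T
¬Q = ¬T = F
(P ↑ S) ∧ ¬Q = T ∧ F = F
¬Q = ¬T = F
((P ↑ S) ∧ ¬Q) ∨ ¬Q = F ∨ F = F
(¬R ↔ U) ∨ (((P ↑ S) ∧ ¬Q) ∨ ¬Q) = T ∨ F = T
So S2 is true.

True statements: 1.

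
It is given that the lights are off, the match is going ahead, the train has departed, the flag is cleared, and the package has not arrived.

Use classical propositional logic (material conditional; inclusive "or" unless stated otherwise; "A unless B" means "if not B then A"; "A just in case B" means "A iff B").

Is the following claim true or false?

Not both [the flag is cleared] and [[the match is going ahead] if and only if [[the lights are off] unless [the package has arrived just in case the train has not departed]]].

Let U = "the flag is set" (False), H = "the match is cancelled" (False), K = "the lights are on" (False), R = "the package has arrived" (False), M = "the train has departed" (True).
This is not U nand (not H iff (not K or (R iff not M))).

not U = not False = True
not H = not False = True
not K = not False = True
not M = not True = False
R iff not M = False iff False = True
not K or (R iff not M) = True or True = True
not H iff (not K or (R iff not M)) = True iff True = True
not U nand (not H iff (not K or (R iff not M))) = True nand True = False

false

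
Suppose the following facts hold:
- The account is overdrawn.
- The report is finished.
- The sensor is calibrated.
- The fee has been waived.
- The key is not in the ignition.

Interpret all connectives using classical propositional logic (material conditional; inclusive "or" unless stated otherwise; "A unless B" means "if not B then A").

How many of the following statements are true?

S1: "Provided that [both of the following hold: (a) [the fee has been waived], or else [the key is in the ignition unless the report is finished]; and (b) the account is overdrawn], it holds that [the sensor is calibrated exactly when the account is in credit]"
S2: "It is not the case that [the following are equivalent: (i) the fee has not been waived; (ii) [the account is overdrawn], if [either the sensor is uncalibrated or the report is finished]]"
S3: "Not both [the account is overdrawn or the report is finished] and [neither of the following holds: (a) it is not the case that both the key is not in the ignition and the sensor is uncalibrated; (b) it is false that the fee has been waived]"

Let S = "the fee has been waived" (T), U = "the key is in the ignition" (F), Q = "the report is finished" (T), P = "the account is overdrawn" (T), R = "the sensor is calibrated" (T).

S1: Formalization: ((S | (U | Q)) & P) -> (R <-> ~P)

U | Q = F | T = T
S | (U | Q) = T | T = T
(S | (U | Q)) & P = T & T = T
~P = ~T = F
R <-> ~P = T <-> F = F
((S | (U | Q)) & P) -> (R <-> ~P) = T -> F = F
Hence S1 is false.

S2: Formalization: ~(~S <-> ((~R | Q) -> P))

~S = ~T = F
~R = ~T = F
~R | Q = F | T = T
(~R | Q) -> P = T -> T = T
~S <-> ((~R | Q) -> P) = F <-> T = F
~(~S <-> ((~R | Q) -> P)) = ~F = T
Hence S2 is true.

S3: Parsed as (P | Q) nand ((~U nand ~R) nor ~S)

P | Q = T | T = T
~U = ~F = T
~R = ~T = F
~U nand ~R = T nand F = T
~S = ~T = F
(~U nand ~R) nor ~S = T nor F = F
(P | Q) nand ((~U nand ~R) nor ~S) = T nand F = T
Thus S3 is true.

Count: 2.

2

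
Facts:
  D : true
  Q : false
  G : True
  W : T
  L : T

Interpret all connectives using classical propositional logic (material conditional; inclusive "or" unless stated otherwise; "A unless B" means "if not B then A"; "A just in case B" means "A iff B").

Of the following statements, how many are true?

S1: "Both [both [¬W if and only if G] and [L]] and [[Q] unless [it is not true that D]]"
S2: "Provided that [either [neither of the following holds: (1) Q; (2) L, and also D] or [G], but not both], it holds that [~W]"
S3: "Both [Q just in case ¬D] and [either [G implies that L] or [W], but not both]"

S1: This is ((¬W ↔ G) ∧ L) ∧ (Q ∨ ¬D).

¬W = ¬T = F
¬W ↔ G = F ↔ T = F
(¬W ↔ G) ∧ L = F ∧ T = F
¬D = ¬T = F
Q ∨ ¬D = F ∨ F = F
((¬W ↔ G) ∧ L) ∧ (Q ∨ ¬D) = F ∧ F = F
Hence S1 is false.

S2: In symbols: ((Q ↓ (L ∧ D)) ⊕ G) → ¬W

L ∧ D = T ∧ T = T
Q ↓ (L ∧ D) = F ↓ T = F
(Q ↓ (L ∧ D)) ⊕ G = F ⊕ T = T
¬W = ¬T = F
((Q ↓ (L ∧ D)) ⊕ G) → ¬W = T → F = F
Hence S2 is false.

S3: This is (Q ↔ ¬D) ∧ ((G → L) ⊕ W).

¬D = ¬T = F
Q ↔ ¬D = F ↔ F = T
G → L = T → T = T
(G → L) ⊕ W = T ⊕ T = F
(Q ↔ ¬D) ∧ ((G → L) ⊕ W) = T ∧ F = F
Thus S3 is false.

Count: 0.

0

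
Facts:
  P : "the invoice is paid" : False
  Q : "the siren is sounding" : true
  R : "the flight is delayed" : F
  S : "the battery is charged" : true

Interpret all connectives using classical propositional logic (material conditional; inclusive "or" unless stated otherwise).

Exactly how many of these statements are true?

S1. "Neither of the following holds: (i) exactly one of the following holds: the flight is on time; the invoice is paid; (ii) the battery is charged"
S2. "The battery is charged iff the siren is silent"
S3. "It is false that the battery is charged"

S1: This is (¬R ⊕ P) ↓ S.

¬R = ¬F = T
¬R ⊕ P = T ⊕ F = T
(¬R ⊕ P) ↓ S = T ↓ T = F
Hence S1 is false.

S2: Parsed as S ↔ ¬Q

¬Q = ¬T = F
S ↔ ¬Q = T ↔ F = F
So S2 is false.

S3: This is ¬S.

¬S = ¬T = F
Thus S3 is false.

Count: 0.

0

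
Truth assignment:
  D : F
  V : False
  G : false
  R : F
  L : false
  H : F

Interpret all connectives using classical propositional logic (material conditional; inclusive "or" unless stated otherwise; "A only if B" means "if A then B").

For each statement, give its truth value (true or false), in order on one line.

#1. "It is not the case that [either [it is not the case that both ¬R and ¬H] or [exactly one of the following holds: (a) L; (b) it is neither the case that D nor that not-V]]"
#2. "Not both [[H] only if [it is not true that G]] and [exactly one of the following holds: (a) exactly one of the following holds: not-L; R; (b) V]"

#1 True, #2 False

#1: This is ~((~R nand ~H) | (L xor (D nor ~V))).

~R = ~F = T
~H = ~F = T
~R nand ~H = T nand T = F
~V = ~F = T
D nor ~V = F nor T = F
L xor (D nor ~V) = F xor F = F
(~R nand ~H) | (L xor (D nor ~V)) = F | F = F
~((~R nand ~H) | (L xor (D nor ~V))) = ~F = T
Thus #1 is true.

#2: This is (H -> ~G) nand ((~L xor R) xor V).

~G = ~F = T
H -> ~G = F -> T = T
~L = ~F = T
~L xor R = T xor F = T
(~L xor R) xor V = T xor F = T
(H -> ~G) nand ((~L xor R) xor V) = T nand T = F
Thus #2 is false.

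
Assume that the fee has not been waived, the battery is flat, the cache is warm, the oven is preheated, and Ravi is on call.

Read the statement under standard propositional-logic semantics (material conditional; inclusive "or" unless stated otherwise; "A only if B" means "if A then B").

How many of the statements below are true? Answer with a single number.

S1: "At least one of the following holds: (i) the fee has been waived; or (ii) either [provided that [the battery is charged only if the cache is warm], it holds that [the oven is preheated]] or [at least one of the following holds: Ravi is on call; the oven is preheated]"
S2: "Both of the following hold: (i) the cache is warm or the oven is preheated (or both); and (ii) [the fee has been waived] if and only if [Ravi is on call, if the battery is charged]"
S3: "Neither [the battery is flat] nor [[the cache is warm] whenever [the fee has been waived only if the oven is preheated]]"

1

Let P = "the fee has been waived" (F), Q = "the battery is charged" (F), R = "the cache is warm" (T), S = "the oven is preheated" (T), U = "Ravi is on call" (T).

S1: This is P ∨ (((Q → R) → S) ∨ (U ∨ S)).

Q → R = F → T = T
(Q → R) → S = T → T = T
U ∨ S = T ∨ T = T
((Q → R) → S) ∨ (U ∨ S) = T ∨ T = T
P ∨ (((Q → R) → S) ∨ (U ∨ S)) = F ∨ T = T
Hence S1 is true.

S2: In symbols: (R ∨ S) ∧ (P ↔ (Q → U))

R ∨ S = T ∨ T = T
Q → U = F → T = T
P ↔ (Q → U) = F ↔ T = F
(R ∨ S) ∧ (P ↔ (Q → U)) = T ∧ F = F
So S2 is false.

S3: In symbols: ¬Q ↓ ((P → S) → R)

¬Q = ¬F = T
P → S = F → T = T
(P → S) → R = T → T = T
¬Q ↓ ((P → S) → R) = T ↓ T = F
Thus S3 is false.

1 of the 3 statements is true (S1).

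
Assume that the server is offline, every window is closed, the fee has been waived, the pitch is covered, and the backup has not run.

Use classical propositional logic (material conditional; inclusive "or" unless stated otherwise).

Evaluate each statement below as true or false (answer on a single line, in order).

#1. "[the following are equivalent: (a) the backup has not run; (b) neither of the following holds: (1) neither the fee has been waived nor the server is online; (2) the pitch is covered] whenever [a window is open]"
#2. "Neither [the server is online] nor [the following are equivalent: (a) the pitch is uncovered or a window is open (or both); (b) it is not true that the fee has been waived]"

Let V = "a window is open" (False), W = "the backup has run" (False), L = "the fee has been waived" (True), R = "the server is online" (False), S = "the pitch is covered" (True).

#1: Formalization: V -> (not W iff ((L nor R) nor S))

not W = not False = True
L nor R = True nor False = False
(L nor R) nor S = False nor True = False
not W iff ((L nor R) nor S) = True iff False = False
V -> (not W iff ((L nor R) nor S)) = False -> False = True
Hence #1 is true.

#2: This is R nor ((not S or V) iff not L).

not S = not True = False
not S or V = False or False = False
not L = not True = False
(not S or V) iff not L = False iff False = True
R nor ((not S or V) iff not L) = False nor True = False
Hence #2 is false.

#1 T, #2 F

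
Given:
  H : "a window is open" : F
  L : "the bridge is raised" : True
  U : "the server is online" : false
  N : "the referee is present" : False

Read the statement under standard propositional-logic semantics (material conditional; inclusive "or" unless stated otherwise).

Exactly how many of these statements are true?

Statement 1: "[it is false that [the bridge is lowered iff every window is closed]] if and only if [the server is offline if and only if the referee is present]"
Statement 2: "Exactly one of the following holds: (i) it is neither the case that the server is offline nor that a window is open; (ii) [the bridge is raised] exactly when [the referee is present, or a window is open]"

Statement 1: Formalization: not (not L iff not H) iff (not U iff N)

not L = not True = False
not H = not False = True
not L iff not H = False iff True = False
not (not L iff not H) = not False = True
not U = not False = True
not U iff N = True iff False = False
not (not L iff not H) iff (not U iff N) = True iff False = False
Hence Statement 1 is false.

Statement 2: Parsed as (not U nor H) xor (L iff (N or H))

not U = not False = True
not U nor H = True nor False = False
N or H = False or False = False
L iff (N or H) = True iff False = False
(not U nor H) xor (L iff (N or H)) = False xor False = False
Thus Statement 2 is false.

True statements: 0 (none).

0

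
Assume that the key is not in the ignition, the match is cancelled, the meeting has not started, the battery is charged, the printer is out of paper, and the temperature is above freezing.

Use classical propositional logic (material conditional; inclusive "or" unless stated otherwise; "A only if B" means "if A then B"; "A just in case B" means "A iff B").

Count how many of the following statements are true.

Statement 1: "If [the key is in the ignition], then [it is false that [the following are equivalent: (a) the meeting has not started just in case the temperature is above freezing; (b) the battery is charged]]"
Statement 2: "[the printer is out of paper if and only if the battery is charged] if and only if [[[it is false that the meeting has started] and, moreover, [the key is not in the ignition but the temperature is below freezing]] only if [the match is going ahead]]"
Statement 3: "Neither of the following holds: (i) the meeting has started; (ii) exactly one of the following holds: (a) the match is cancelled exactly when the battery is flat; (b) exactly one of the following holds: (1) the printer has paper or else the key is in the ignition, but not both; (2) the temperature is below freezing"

3

Let P = "the key is in the ignition" (False), R = "the meeting has started" (False), V = "the temperature is below freezing" (False), S = "the battery is charged" (True), U = "the printer has paper" (False), Q = "the match is cancelled" (True).

Statement 1: This is P -> not ((not R iff not V) iff S).

not R = not False = True
not V = not False = True
not R iff not V = True iff True = True
(not R iff not V) iff S = True iff True = True
not ((not R iff not V) iff S) = not True = False
P -> not ((not R iff not V) iff S) = False -> False = True
Thus Statement 1 is true.

Statement 2: In symbols: (not U iff S) iff ((not R and (not P and V)) -> not Q)

not U = not False = True
not U iff S = True iff True = True
not R = not False = True
not P = not False = True
not P and V = True and False = False
not R and (not P and V) = True and False = False
not Q = not True = False
(not R and (not P and V)) -> not Q = False -> False = True
(not U iff S) iff ((not R and (not P and V)) -> not Q) = True iff True = True
Hence Statement 2 is true.

Statement 3: Formalization: R nor ((Q iff not S) xor ((U xor P) xor V))

not S = not True = False
Q iff not S = True iff False = False
U xor P = False xor False = False
(U xor P) xor V = False xor False = False
(Q iff not S) xor ((U xor P) xor V) = False xor False = False
R nor ((Q iff not S) xor ((U xor P) xor V)) = False nor False = True
So Statement 3 is true.

Count: 3.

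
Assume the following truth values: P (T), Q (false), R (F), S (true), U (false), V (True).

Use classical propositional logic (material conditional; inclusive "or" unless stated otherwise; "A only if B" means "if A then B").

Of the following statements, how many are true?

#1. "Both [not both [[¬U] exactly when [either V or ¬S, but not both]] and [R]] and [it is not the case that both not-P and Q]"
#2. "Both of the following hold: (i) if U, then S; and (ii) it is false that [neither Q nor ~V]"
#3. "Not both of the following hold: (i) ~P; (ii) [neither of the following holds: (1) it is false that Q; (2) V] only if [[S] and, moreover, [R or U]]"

2

#1: This is ((~U <-> (V xor ~S)) nand R) & (~P nand Q).

~U = ~F = T
~S = ~T = F
V xor ~S = T xor F = T
~U <-> (V xor ~S) = T <-> T = T
(~U <-> (V xor ~S)) nand R = T nand F = T
~P = ~T = F
~P nand Q = F nand F = T
((~U <-> (V xor ~S)) nand R) & (~P nand Q) = T & T = T
So #1 is true.

#2: Parsed as (U -> S) & ~(Q nor ~V)

U -> S = F -> T = T
~V = ~T = F
Q nor ~V = F nor F = T
~(Q nor ~V) = ~T = F
(U -> S) & ~(Q nor ~V) = T & F = F
Thus #2 is false.

#3: Formalization: ~P nand ((~Q nor V) -> (S & (R | U)))

~P = ~T = F
~Q = ~F = T
~Q nor V = T nor T = F
R | U = F | F = F
S & (R | U) = T & F = F
(~Q nor V) -> (S & (R | U)) = F -> F = T
~P nand ((~Q nor V) -> (S & (R | U))) = F nand T = T
So #3 is true.

Count: 2.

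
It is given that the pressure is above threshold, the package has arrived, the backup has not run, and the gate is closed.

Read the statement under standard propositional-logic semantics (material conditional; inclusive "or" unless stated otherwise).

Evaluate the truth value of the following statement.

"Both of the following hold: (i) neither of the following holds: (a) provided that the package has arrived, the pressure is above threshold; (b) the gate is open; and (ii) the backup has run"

false

Let S = "the package has arrived" (True), V = "the pressure is above threshold" (True), N = "the gate is open" (False), U = "the backup has run" (False).
This is ((S -> V) nor N) and U.

S -> V = True -> True = True
(S -> V) nor N = True nor False = False
((S -> V) nor N) and U = False and False = False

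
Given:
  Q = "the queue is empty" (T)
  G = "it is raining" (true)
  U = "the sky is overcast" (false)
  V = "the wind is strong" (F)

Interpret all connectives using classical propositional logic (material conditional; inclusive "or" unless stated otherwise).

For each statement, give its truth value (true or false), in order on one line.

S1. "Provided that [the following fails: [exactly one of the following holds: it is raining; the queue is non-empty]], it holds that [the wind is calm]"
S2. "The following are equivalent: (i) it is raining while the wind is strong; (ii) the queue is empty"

S1 true; S2 false

S1: In symbols: ¬(G ⊕ ¬Q) → ¬V

¬Q = ¬T = F
G ⊕ ¬Q = T ⊕ F = T
¬(G ⊕ ¬Q) = ¬T = F
¬V = ¬F = T
¬(G ⊕ ¬Q) → ¬V = F → T = T
Thus S1 is true.

S2: In symbols: (G ∧ V) ↔ Q

G ∧ V = T ∧ F = F
(G ∧ V) ↔ Q = F ↔ T = F
Thus S2 is false.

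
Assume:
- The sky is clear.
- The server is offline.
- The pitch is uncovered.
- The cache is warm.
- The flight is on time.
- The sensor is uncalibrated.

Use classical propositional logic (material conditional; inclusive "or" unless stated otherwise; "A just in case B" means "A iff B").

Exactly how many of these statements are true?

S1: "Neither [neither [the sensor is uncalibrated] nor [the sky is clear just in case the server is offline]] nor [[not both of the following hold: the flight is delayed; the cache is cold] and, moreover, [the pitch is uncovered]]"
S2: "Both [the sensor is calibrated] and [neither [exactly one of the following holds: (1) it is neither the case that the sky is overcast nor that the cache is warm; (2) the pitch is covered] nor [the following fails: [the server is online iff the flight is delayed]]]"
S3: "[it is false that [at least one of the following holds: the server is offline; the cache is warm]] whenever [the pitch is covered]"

1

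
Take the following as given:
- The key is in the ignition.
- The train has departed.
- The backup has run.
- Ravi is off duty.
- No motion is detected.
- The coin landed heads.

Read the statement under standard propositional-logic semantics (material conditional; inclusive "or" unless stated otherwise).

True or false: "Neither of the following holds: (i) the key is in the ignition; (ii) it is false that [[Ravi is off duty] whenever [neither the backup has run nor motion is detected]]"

The statement is false.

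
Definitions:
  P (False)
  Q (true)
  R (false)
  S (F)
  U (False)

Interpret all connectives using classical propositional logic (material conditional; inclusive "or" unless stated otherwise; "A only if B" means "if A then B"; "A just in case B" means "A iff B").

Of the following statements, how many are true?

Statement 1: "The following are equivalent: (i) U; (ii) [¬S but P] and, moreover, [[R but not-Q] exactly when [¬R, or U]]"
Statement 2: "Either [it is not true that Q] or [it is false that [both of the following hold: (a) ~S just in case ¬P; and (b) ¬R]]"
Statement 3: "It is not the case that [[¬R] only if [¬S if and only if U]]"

2

Statement 1: This is U iff ((not S and P) and ((R and not Q) iff (not R or U))).

not S = not False = True
not S and P = True and False = False
not Q = not True = False
R and not Q = False and False = False
not R = not False = True
not R or U = True or False = True
(R and not Q) iff (not R or U) = False iff True = False
(not S and P) and ((R and not Q) iff (not R or U)) = False and False = False
U iff ((not S and P) and ((R and not Q) iff (not R or U))) = False iff False = True
So Statement 1 is true.

Statement 2: In symbols: not Q or not ((not S iff not P) and not R)

not Q = not True = False
not S = not False = True
not P = not False = True
not S iff not P = True iff True = True
not R = not False = True
(not S iff not P) and not R = True and True = True
not ((not S iff not P) and not R) = not True = False
not Q or not ((not S iff not P) and not R) = False or False = False
Thus Statement 2 is false.

Statement 3: Formalization: not (not R -> (not S iff U))

not R = not False = True
not S = not False = True
not S iff U = True iff False = False
not R -> (not S iff U) = True -> False = False
not (not R -> (not S iff U)) = not False = True
Thus Statement 3 is true.

Count: 2.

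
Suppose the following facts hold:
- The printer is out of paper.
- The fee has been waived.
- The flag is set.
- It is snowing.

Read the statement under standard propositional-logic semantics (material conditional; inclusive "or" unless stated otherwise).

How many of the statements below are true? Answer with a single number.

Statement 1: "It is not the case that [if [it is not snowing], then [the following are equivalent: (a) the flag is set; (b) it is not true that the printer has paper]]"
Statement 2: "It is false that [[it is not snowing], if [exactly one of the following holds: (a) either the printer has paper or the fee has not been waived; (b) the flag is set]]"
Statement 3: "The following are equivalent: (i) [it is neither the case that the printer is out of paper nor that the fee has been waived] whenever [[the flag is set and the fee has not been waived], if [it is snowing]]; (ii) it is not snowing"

1

Let S = "it is snowing" (T), R = "the flag is set" (T), P = "the printer has paper" (F), Q = "the fee has been waived" (T).

Statement 1: Parsed as ~(~S -> (R <-> ~P))

~S = ~T = F
~P = ~F = T
R <-> ~P = T <-> T = T
~S -> (R <-> ~P) = F -> T = T
~(~S -> (R <-> ~P)) = ~T = F
Thus Statement 1 is false.

Statement 2: Formalization: ~(((P | ~Q) xor R) -> ~S)

~Q = ~T = F
P | ~Q = F | F = F
(P | ~Q) xor R = F xor T = T
~S = ~T = F
((P | ~Q) xor R) -> ~S = T -> F = F
~(((P | ~Q) xor R) -> ~S) = ~F = T
Thus Statement 2 is true.

Statement 3: This is ((S -> (R & ~Q)) -> (~P nor Q)) <-> ~S.

~Q = ~T = F
R & ~Q = T & F = F
S -> (R & ~Q) = T -> F = F
~P = ~F = T
~P nor Q = T nor T = F
(S -> (R & ~Q)) -> (~P nor Q) = F -> F = T
~S = ~T = F
((S -> (R & ~Q)) -> (~P nor Q)) <-> ~S = T <-> F = F
Thus Statement 3 is false.

Count: 1.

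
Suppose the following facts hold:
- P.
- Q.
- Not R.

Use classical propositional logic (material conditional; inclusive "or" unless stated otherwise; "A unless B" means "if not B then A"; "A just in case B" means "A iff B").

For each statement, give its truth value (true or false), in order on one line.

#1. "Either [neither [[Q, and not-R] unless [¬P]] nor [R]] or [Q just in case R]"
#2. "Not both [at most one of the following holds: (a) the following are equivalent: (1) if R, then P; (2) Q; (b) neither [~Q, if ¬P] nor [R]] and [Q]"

#1 false, #2 false

#1: Formalization: (((Q and not R) or not P) nor R) or (Q iff R)

not R = not False = True
Q and not R = True and True = True
not P = not True = False
(Q and not R) or not P = True or False = True
((Q and not R) or not P) nor R = True nor False = False
Q iff R = True iff False = False
(((Q and not R) or not P) nor R) or (Q iff R) = False or False = False
Thus #1 is false.

#2: Parsed as (((R -> P) iff Q) nand ((not P -> not Q) nor R)) nand Q

R -> P = False -> True = True
(R -> P) iff Q = True iff True = True
not P = not True = False
not Q = not True = False
not P -> not Q = False -> False = True
(not P -> not Q) nor R = True nor False = False
((R -> P) iff Q) nand ((not P -> not Q) nor R) = True nand False = True
(((R -> P) iff Q) nand ((not P -> not Q) nor R)) nand Q = True nand True = False
So #2 is false.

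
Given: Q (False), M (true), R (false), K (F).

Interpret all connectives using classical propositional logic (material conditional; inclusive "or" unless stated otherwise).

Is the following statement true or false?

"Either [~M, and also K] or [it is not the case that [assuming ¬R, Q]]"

In symbols: (~M & K) | ~(~R -> Q)

~M = ~T = F
~M & K = F & F = F
~R = ~F = T
~R -> Q = T -> F = F
~(~R -> Q) = ~F = T
(~M & K) | ~(~R -> Q) = F | T = T

The statement is true.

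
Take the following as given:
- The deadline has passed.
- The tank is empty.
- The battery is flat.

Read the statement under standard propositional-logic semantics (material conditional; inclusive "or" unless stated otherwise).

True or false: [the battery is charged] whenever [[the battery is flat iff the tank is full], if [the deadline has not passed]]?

Let P = "the deadline has passed" (T), R = "the battery is charged" (F), Q = "the tank is full" (F).
Formalization: (~P -> (~R <-> Q)) -> R

~P = ~T = F
~R = ~F = T
~R <-> Q = T <-> F = F
~P -> (~R <-> Q) = F -> F = T
(~P -> (~R <-> Q)) -> R = T -> F = F

False.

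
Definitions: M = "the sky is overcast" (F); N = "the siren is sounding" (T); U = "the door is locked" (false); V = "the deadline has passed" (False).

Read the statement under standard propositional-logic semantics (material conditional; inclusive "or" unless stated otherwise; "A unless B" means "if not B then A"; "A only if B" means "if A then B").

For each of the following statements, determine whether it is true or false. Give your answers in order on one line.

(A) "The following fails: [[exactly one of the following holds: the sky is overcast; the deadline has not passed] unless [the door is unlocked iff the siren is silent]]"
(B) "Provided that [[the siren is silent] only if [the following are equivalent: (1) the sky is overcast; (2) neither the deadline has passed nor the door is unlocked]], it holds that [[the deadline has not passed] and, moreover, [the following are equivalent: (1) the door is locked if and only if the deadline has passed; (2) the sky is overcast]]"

(A) false; (B) false

(A): In symbols: not ((M xor not V) or (not U iff not N))

not V = not False = True
M xor not V = False xor True = True
not U = not False = True
not N = not True = False
not U iff not N = True iff False = False
(M xor not V) or (not U iff not N) = True or False = True
not ((M xor not V) or (not U iff not N)) = not True = False
So (A) is false.

(B): In symbols: (not N -> (M iff (V nor not U))) -> (not V and ((U iff V) iff M))

not N = not True = False
not U = not False = True
V nor not U = False nor True = False
M iff (V nor not U) = False iff False = True
not N -> (M iff (V nor not U)) = False -> True = True
not V = not False = True
U iff V = False iff False = True
(U iff V) iff M = True iff False = False
not V and ((U iff V) iff M) = True and False = False
(not N -> (M iff (V nor not U))) -> (not V and ((U iff V) iff M)) = True -> False = False
So (B) is false.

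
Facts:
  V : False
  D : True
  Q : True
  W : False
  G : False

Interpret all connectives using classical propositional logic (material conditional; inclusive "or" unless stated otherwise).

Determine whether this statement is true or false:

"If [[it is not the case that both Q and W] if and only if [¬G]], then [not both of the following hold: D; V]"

True.

This is ((Q ↑ W) ↔ ¬G) → (D ↑ V).

Q ↑ W = T ↑ F = T
¬G = ¬F = T
(Q ↑ W) ↔ ¬G = T ↔ T = T
D ↑ V = T ↑ F = T
((Q ↑ W) ↔ ¬G) → (D ↑ V) = T → T = T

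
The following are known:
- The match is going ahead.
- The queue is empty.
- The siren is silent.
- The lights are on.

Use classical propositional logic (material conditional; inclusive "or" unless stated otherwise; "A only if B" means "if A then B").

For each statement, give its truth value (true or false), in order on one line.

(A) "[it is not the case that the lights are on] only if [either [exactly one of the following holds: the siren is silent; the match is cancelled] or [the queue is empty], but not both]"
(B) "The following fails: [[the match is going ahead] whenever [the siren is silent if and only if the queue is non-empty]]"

(A) true; (B) false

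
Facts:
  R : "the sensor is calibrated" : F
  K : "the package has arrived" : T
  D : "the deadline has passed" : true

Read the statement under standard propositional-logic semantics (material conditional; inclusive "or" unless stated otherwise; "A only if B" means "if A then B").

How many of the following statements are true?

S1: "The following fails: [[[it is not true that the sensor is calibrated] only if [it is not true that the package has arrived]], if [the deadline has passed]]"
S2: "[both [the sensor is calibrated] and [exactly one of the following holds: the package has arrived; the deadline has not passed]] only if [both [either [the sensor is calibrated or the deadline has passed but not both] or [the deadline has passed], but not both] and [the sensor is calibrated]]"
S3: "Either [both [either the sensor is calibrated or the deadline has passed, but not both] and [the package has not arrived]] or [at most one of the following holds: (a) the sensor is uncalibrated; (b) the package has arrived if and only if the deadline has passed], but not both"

S1: In symbols: ¬(D → (¬R → ¬K))

¬R = ¬F = T
¬K = ¬T = F
¬R → ¬K = T → F = F
D → (¬R → ¬K) = T → F = F
¬(D → (¬R → ¬K)) = ¬F = T
So S1 is true.

S2: This is (R ∧ (K ⊕ ¬D)) → (((R ⊕ D) ⊕ D) ∧ R).

¬D = ¬T = F
K ⊕ ¬D = T ⊕ F = T
R ∧ (K ⊕ ¬D) = F ∧ T = F
R ⊕ D = F ⊕ T = T
(R ⊕ D) ⊕ D = T ⊕ T = F
((R ⊕ D) ⊕ D) ∧ R = F ∧ F = F
(R ∧ (K ⊕ ¬D)) → (((R ⊕ D) ⊕ D) ∧ R) = F → F = T
Thus S2 is true.

S3: In symbols: ((R ⊕ D) ∧ ¬K) ⊕ (¬R ↑ (K ↔ D))

R ⊕ D = F ⊕ T = T
¬K = ¬T = F
(R ⊕ D) ∧ ¬K = T ∧ F = F
¬R = ¬F = T
K ↔ D = T ↔ T = T
¬R ↑ (K ↔ D) = T ↑ T = F
((R ⊕ D) ∧ ¬K) ⊕ (¬R ↑ (K ↔ D)) = F ⊕ F = F
Hence S3 is false.

Count: 2.

2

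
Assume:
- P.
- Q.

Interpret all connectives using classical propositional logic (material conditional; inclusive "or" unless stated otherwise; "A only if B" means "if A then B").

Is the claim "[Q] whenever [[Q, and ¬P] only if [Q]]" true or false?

Parsed as ((Q ∧ ¬P) → Q) → Q

¬P = ¬T = F
Q ∧ ¬P = T ∧ F = F
(Q ∧ ¬P) → Q = F → T = T
((Q ∧ ¬P) → Q) → Q = T → T = T

true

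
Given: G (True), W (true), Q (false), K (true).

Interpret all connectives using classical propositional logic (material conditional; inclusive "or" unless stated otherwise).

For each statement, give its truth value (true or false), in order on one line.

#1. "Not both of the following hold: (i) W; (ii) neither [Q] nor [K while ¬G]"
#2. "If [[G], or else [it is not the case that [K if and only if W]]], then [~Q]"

#1 False, #2 True

#1: Parsed as W ↑ (Q ↓ (K ∧ ¬G))

¬G = ¬T = F
K ∧ ¬G = T ∧ F = F
Q ↓ (K ∧ ¬G) = F ↓ F = T
W ↑ (Q ↓ (K ∧ ¬G)) = T ↑ T = F
Thus #1 is false.

#2: Formalization: (G ∨ ¬(K ↔ W)) → ¬Q

K ↔ W = T ↔ T = T
¬(K ↔ W) = ¬T = F
G ∨ ¬(K ↔ W) = T ∨ F = T
¬Q = ¬F = T
(G ∨ ¬(K ↔ W)) → ¬Q = T → T = T
Thus #2 is true.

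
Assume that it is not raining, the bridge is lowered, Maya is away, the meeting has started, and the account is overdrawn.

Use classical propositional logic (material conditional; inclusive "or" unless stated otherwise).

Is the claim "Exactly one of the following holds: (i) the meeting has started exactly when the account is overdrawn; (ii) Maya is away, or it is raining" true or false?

The statement is false.

Let U = "the meeting has started" (True), M = "the account is overdrawn" (True), S = "Maya is at home" (False), W = "it is raining" (False).
Formalization: (U iff M) xor (not S or W)

U iff M = True iff True = True
not S = not False = True
not S or W = True or False = True
(U iff M) xor (not S or W) = True xor True = False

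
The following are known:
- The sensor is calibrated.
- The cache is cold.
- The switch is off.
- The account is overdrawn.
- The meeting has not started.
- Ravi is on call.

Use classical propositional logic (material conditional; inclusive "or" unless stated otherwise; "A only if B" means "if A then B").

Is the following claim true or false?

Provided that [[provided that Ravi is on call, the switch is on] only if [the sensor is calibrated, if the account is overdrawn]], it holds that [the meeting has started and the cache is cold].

false

Let W = "Ravi is on call" (T), N = "the switch is on" (F), U = "the account is overdrawn" (T), P = "the sensor is calibrated" (T), L = "the meeting has started" (F), Q = "the cache is warm" (F).
This is ((W → N) → (U → P)) → (L ∧ ¬Q).

W → N = T → F = F
U → P = T → T = T
(W → N) → (U → P) = F → T = T
¬Q = ¬F = T
L ∧ ¬Q = F ∧ T = F
((W → N) → (U → P)) → (L ∧ ¬Q) = T → F = F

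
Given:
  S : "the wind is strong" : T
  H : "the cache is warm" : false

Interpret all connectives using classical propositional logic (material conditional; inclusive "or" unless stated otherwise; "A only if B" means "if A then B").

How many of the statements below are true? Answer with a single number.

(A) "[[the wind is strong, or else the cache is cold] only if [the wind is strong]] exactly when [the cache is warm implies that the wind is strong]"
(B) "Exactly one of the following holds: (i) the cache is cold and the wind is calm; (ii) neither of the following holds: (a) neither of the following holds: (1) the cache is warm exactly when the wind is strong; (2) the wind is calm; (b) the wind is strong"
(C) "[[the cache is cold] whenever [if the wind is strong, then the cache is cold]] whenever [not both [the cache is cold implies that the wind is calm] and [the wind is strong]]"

2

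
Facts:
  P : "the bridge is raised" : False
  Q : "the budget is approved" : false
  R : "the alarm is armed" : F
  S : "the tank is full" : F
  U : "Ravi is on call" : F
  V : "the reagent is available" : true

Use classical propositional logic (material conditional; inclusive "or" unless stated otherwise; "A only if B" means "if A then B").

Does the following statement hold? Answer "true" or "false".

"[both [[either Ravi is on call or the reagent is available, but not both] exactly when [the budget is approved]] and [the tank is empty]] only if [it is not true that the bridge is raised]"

Values: U=False, V=True, Q=False, S=False, P=False.
Formalization: (((U xor V) iff Q) and not S) -> not P

U xor V = False xor True = True
(U xor V) iff Q = True iff False = False
not S = not False = True
((U xor V) iff Q) and not S = False and True = False
not P = not False = True
(((U xor V) iff Q) and not S) -> not P = False -> True = True

True.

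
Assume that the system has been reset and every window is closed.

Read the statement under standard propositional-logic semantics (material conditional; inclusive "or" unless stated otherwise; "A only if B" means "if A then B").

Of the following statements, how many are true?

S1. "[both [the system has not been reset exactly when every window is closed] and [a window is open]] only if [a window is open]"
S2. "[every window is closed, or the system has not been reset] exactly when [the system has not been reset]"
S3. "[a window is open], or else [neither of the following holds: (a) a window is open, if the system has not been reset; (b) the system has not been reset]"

Let P = "the system has been reset" (T), Q = "a window is open" (F).

S1: In symbols: ((¬P ↔ ¬Q) ∧ Q) → Q

¬P = ¬T = F
¬Q = ¬F = T
¬P ↔ ¬Q = F ↔ T = F
(¬P ↔ ¬Q) ∧ Q = F ∧ F = F
((¬P ↔ ¬Q) ∧ Q) → Q = F → F = T
So S1 is true.

S2: Parsed as (¬Q ∨ ¬P) ↔ ¬P

¬Q = ¬F = T
¬P = ¬T = F
¬Q ∨ ¬P = T ∨ F = T
¬P = ¬T = F
(¬Q ∨ ¬P) ↔ ¬P = T ↔ F = F
Hence S2 is false.

S3: Parsed as Q ∨ ((¬P → Q) ↓ ¬P)

¬P = ¬T = F
¬P → Q = F → F = T
¬P = ¬T = F
(¬P → Q) ↓ ¬P = T ↓ F = F
Q ∨ ((¬P → Q) ↓ ¬P) = F ∨ F = F
Hence S3 is false.

True statements: 1 (S1).

1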